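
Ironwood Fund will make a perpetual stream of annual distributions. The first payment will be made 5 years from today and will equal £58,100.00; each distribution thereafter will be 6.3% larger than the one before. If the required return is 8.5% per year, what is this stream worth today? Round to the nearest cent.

Value at end of year 4: C₁ / (r − g) = £58,100.00 / (0.085 − 0.063) = £2,640,909.0909
Discount to today: PV = £2,640,909.0909 / (1 + 0.085)^4 = £2,640,909.0909 / 1.385859 = £1,905,612.09

£1905612.09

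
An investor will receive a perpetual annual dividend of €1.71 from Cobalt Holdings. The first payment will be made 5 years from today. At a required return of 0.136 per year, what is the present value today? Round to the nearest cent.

€7.55

Value at end of year 4: C / r = €1.71 / 0.136 = €12.5735
Discount to today: PV = €12.5735 / (1 + 0.136)^4 = €12.5735 / 1.665380 = €7.55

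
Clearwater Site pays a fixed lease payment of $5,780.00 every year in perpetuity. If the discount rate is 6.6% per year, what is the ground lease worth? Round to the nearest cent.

Level perpetuity: PV = C / r = $5,780.00 / 0.066 = $87,575.76

$87575.76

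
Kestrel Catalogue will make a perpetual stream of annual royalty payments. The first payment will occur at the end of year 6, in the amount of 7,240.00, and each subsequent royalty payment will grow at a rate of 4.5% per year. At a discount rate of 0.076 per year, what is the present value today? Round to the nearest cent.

161925.60

Value at end of year 5: C₁ / (r − g) = 7,240.00 / (0.076 − 0.045) = 233,548.3871
Discount to today: PV = 233,548.3871 / (1 + 0.076)^5 = 233,548.3871 / 1.442319 = 161,925.60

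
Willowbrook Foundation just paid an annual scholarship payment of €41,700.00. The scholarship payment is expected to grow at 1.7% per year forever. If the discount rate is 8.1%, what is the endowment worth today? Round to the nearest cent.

D₁ = D₀ × (1 + g) = €41,700.00 × 1.017 = €42,408.9000
Growing perpetuity: P = D₁ / (r − g) = €42,408.9000 / (0.081 − 0.017) = €662,639.06

€662639.06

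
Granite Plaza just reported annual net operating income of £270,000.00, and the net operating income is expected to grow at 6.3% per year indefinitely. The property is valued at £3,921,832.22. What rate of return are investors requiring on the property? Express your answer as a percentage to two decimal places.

13.62%

D₁ = £270,000.00 × 1.063 = £287,010.0000
P = D₁/(r − g) ⇒ r = D₁/P + g = £287,010.0000/£3,921,832.22 + 0.063 = 0.073183 + 0.063 = 0.136183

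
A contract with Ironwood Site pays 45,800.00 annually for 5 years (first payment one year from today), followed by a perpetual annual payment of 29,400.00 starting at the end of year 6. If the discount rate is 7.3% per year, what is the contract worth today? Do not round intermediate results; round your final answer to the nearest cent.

469446.26

PV of 5-year annuity: 45,800.00 × [1 − (1+0.073)^−5] / 0.073 = 186290.20103
Perpetuity value at year 5: 29,400.00 / 0.073 = 402739.72603
PV of perpetuity: 402739.72603 / (1+0.073)^5 = 283156.05986
Total PV = 186290.20103 + 283156.05986 = 469446.26089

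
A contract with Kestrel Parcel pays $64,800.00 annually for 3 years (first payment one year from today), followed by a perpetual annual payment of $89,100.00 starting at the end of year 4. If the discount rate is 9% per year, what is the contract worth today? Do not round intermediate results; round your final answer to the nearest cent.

$928489.54

PV of 3-year annuity: $64,800.00 × [1 − (1+0.09)^−3] / 0.09 = 164027.89436
Perpetuity value at year 3: $89,100.00 / 0.09 = 990000.00000
PV of perpetuity: 990000.00000 / (1+0.09)^3 = 764461.64526
Total PV = 164027.89436 + 764461.64526 = 928489.53962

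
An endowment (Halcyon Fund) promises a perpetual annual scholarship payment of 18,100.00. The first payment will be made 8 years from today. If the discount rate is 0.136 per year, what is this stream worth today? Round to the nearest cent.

Value at end of year 7: C / r = 18,100.00 / 0.136 = 133,088.2353
Discount to today: PV = 133,088.2353 / (1 + 0.136)^7 = 133,088.2353 / 2.441453 = 54,511.90

54511.90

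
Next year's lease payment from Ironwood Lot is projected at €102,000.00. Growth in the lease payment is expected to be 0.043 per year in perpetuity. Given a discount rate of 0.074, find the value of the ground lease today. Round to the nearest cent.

€3290322.58

Growing perpetuity: P = D₁ / (r − g) = €102,000.0000 / (0.074 − 0.043) = €3,290,322.58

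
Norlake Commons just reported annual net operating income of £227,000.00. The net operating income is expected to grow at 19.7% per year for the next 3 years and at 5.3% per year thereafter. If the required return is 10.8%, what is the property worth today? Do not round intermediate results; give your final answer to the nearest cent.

D_1 = 271719.00000
D_2 = 325247.64300
D_3 = 389321.42867
Terminal value at year 3: TV = D_3×(1+g_2)/(r−g_2) = 409955.46439/0.055 = 7453735.71619
P_0 = D_1/(1+r)^1 + D_2/(1+r)^2 + D_3/(1+r)^3 + TV/(1+r)^3
    = 245233.75451 + 264932.13371 + 286212.78344 + 5479673.83568 = 6276052.50735

£6276052.51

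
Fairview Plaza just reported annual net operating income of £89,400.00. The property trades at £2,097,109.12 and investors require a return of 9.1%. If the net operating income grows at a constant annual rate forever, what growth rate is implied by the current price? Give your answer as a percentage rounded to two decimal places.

P = D₀(1+g)/(r−g) ⇒ P(r−g) = D₀(1+g) ⇒ g(P+D₀) = P·r − D₀
g = (P·r − D₀)/(P + D₀) = (£2,097,109.12×0.091 − £89,400.00) / (£2,097,109.12 + £89,400.00) = 0.046392

4.64%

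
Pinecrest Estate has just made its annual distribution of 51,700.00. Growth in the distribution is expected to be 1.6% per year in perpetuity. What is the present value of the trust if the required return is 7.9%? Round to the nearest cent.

833765.08

D₁ = D₀ × (1 + g) = 51,700.00 × 1.016 = 52,527.2000
Growing perpetuity: P = D₁ / (r − g) = 52,527.2000 / (0.079 − 0.016) = 833,765.08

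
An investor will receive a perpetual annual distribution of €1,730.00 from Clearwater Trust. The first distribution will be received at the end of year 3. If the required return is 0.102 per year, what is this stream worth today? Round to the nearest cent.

Value at end of year 2: C / r = €1,730.00 / 0.102 = €16,960.7843
Discount to today: PV = €16,960.7843 / (1 + 0.102)^2 = €16,960.7843 / 1.214404 = €13,966.34

€13966.34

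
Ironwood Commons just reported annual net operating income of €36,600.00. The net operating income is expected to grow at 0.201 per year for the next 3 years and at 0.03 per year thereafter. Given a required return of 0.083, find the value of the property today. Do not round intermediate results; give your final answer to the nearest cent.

€1105544.28

D_1 = 43956.60000
D_2 = 52791.87660
D_3 = 63403.04380
Terminal value at year 3: TV = D_3×(1+g_2)/(r−g_2) = 65305.13511/0.053 = 1232172.36058
P_0 = D_1/(1+r)^1 + D_2/(1+r)^2 + D_3/(1+r)^3 + TV/(1+r)^3
    = 40587.81163 + 45010.12167 + 49914.27159 + 970032.07049 = 1105544.27539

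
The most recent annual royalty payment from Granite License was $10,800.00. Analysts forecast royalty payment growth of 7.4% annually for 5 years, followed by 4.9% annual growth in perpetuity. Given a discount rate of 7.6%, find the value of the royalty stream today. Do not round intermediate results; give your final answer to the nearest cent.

$469414.47

D_1 = 11599.20000
D_2 = 12457.54080
D_3 = 13379.39882
D_4 = 14369.47433
D_5 = 15432.81543
Terminal value at year 5: TV = D_5×(1+g_2)/(r−g_2) = 16189.02339/0.027 = 599593.45884
P_0 = D_1/(1+r)^1 + D_2/(1+r)^2 + D_3/(1+r)^3 + D_4/(1+r)^4 + D_5/(1+r)^5 + TV/(1+r)^5
    = 10779.92565 + 10759.88861 + 10739.88882 + 10719.92620 + 10700.00069 + 415714.84159 = 469414.47156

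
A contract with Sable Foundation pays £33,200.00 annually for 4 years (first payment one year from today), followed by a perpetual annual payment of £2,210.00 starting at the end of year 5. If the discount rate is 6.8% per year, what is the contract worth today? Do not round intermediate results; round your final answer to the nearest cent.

PV of 4-year annuity: £33,200.00 × [1 − (1+0.068)^−4] / 0.068 = 112965.02367
Perpetuity value at year 4: £2,210.00 / 0.068 = 32500.00000
PV of perpetuity: 32500.00000 / (1+0.068)^4 = 24980.34029
Total PV = 112965.02367 + 24980.34029 = 137945.36396

£137945.36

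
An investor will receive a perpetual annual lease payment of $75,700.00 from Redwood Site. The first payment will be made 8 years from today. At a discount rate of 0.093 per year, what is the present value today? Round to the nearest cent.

$436789.11

Value at end of year 7: C / r = $75,700.00 / 0.093 = $813,978.4946
Discount to today: PV = $813,978.4946 / (1 + 0.093)^7 = $813,978.4946 / 1.863550 = $436,789.11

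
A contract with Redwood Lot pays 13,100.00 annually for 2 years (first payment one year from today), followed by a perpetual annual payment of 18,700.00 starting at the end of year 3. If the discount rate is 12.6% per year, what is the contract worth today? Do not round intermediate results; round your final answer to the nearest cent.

139022.51

PV of 2-year annuity: 13,100.00 × [1 − (1+0.126)^−2] / 0.126 = 21966.34371
Perpetuity value at year 2: 18,700.00 / 0.126 = 148412.69841
PV of perpetuity: 148412.69841 / (1+0.126)^2 = 117056.16197
Total PV = 21966.34371 + 117056.16197 = 139022.50568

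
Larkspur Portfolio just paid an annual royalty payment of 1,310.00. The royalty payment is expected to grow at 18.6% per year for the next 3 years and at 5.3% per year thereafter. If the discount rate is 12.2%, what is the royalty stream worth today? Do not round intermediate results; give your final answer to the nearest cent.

D_1 = 1553.66000
D_2 = 1842.64076
D_3 = 2185.37194
Terminal value at year 3: TV = D_3×(1+g_2)/(r−g_2) = 2301.19665/0.069 = 33350.67615
P_0 = D_1/(1+r)^1 + D_2/(1+r)^2 + D_3/(1+r)^3 + TV/(1+r)^3
    = 1384.72371 + 1463.70973 + 1547.20119 + 23611.63562 = 28007.27025

28007.27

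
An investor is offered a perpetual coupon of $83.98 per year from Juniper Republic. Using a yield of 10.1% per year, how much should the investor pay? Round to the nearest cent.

Level perpetuity: PV = C / r = $83.98 / 0.101 = $831.49

$831.49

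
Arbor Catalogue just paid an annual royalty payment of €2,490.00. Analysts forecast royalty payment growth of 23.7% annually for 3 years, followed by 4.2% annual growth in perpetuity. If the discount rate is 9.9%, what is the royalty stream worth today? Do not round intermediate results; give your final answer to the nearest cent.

D_1 = 3080.13000
D_2 = 3810.12081
D_3 = 4713.11944
Terminal value at year 3: TV = D_3×(1+g_2)/(r−g_2) = 4911.07046/0.057 = 86159.13085
P_0 = D_1/(1+r)^1 + D_2/(1+r)^2 + D_3/(1+r)^3 + TV/(1+r)^3
    = 2802.66606 + 3154.59319 + 3550.71135 + 64909.49525 = 74417.46586

€74417.47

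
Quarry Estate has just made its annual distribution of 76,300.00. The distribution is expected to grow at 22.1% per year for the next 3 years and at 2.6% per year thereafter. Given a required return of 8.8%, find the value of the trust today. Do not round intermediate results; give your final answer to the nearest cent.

D_1 = 93162.30000
D_2 = 113751.16830
D_3 = 138890.17649
Terminal value at year 3: TV = D_3×(1+g_2)/(r−g_2) = 142501.32108/0.062 = 2298408.40457
P_0 = D_1/(1+r)^1 + D_2/(1+r)^2 + D_3/(1+r)^3 + TV/(1+r)^3
    = 85627.11397 + 96094.39904 + 107841.23275 + 1784598.46452 = 2074161.21028

2074161.21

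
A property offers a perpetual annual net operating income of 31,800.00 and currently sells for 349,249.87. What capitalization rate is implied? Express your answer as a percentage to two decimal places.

P = C/r ⇒ r = C/P = 31,800.00/349,249.87 = 0.091052

9.11%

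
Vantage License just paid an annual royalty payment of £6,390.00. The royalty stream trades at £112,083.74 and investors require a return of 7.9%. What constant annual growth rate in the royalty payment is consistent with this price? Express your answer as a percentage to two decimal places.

P = D₀(1+g)/(r−g) ⇒ P(r−g) = D₀(1+g) ⇒ g(P+D₀) = P·r − D₀
g = (P·r − D₀)/(P + D₀) = (£112,083.74×0.079 − £6,390.00) / (£112,083.74 + £6,390.00) = 0.020803

2.08%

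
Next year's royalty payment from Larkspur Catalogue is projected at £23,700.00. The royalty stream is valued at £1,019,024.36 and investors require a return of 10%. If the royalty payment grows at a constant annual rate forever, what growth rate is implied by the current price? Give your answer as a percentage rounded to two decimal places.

7.67%

P = D₁/(r−g) ⇒ g = r − D₁/P = 0.1 − £23,700.00/£1,019,024.36 = 0.076742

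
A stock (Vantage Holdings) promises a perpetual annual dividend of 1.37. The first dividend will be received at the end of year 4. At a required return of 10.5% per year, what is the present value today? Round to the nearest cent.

Value at end of year 3: C / r = 1.37 / 0.105 = 13.0476
Discount to today: PV = 13.0476 / (1 + 0.105)^3 = 13.0476 / 1.349233 = 9.67

9.67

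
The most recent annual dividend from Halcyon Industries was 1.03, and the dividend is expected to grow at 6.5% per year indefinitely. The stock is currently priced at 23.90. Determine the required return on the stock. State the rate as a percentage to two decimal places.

D₁ = 1.03 × 1.065 = 1.0970
P = D₁/(r − g) ⇒ r = D₁/P + g = 1.0970/23.90 + 0.065 = 0.045897 + 0.065 = 0.110897

11.09%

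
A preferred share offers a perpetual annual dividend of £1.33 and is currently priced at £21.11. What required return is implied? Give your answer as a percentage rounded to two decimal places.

6.30%

P = C/r ⇒ r = C/P = £1.33/£21.11 = 0.063003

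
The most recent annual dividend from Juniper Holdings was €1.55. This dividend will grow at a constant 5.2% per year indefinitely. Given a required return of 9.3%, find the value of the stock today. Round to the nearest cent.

€39.77

D₁ = D₀ × (1 + g) = €1.55 × 1.052 = €1.6306
Growing perpetuity: P = D₁ / (r − g) = €1.6306 / (0.093 − 0.052) = €39.77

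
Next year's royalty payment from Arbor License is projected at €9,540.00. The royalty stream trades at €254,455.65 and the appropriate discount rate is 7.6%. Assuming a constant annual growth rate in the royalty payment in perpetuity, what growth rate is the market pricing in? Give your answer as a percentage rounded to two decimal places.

P = D₁/(r−g) ⇒ g = r − D₁/P = 0.076 − €9,540.00/€254,455.65 = 0.038508

3.85%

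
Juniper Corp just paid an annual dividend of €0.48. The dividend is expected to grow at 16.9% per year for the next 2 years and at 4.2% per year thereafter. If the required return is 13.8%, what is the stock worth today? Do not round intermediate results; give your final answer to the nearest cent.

D_1 = 0.56112
D_2 = 0.65595
Terminal value at year 2: TV = D_2×(1+g_2)/(r−g_2) = 0.68350/0.096 = 7.11978
P_0 = D_1/(1+r)^1 + D_2/(1+r)^2 + TV/(1+r)^2
    = 0.49308 + 0.50651 + 5.49771 = 6.49730

€6.50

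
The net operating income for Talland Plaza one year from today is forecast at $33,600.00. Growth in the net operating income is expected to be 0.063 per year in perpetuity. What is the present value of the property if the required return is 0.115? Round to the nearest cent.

Growing perpetuity: P = D₁ / (r − g) = $33,600.0000 / (0.115 − 0.063) = $646,153.85

$646153.85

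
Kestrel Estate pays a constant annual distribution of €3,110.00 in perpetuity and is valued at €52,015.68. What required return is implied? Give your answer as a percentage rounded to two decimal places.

P = C/r ⇒ r = C/P = €3,110.00/€52,015.68 = 0.059790

5.98%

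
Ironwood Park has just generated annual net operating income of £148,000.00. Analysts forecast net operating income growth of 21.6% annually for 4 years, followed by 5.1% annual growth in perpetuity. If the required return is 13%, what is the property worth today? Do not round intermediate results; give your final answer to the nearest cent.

D_1 = 179968.00000
D_2 = 218841.08800
D_3 = 266110.76301
D_4 = 323590.68782
Terminal value at year 4: TV = D_4×(1+g_2)/(r−g_2) = 340093.81290/0.079 = 4304984.97337
P_0 = D_1/(1+r)^1 + D_2/(1+r)^2 + D_3/(1+r)^3 + D_4/(1+r)^4 + TV/(1+r)^4
    = 159263.71681 + 171384.67225 + 184428.10749 + 198464.22894 + 2640327.90655 = 3353868.63204

£3353868.63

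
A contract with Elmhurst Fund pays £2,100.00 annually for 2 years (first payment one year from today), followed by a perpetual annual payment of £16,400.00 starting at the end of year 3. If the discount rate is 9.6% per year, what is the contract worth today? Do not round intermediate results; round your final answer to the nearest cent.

£145881.28

PV of 2-year annuity: £2,100.00 × [1 − (1+0.096)^−2] / 0.096 = 3664.28686
Perpetuity value at year 2: £16,400.00 / 0.096 = 170833.33333
PV of perpetuity: 170833.33333 / (1+0.096)^2 = 142216.99789
Total PV = 3664.28686 + 142216.99789 = 145881.28474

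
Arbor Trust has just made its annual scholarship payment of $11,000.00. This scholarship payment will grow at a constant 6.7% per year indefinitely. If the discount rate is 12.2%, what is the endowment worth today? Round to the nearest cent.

$213400.00

D₁ = D₀ × (1 + g) = $11,000.00 × 1.067 = $11,737.0000
Growing perpetuity: P = D₁ / (r − g) = $11,737.0000 / (0.122 − 0.067) = $213,400.00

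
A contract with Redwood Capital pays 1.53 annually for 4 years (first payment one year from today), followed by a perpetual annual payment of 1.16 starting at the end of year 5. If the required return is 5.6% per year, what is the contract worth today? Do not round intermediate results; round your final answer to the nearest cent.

22.01

PV of 4-year annuity: 1.53 × [1 − (1+0.056)^−4] / 0.056 = 5.35053
Perpetuity value at year 4: 1.16 / 0.056 = 20.71429
PV of perpetuity: 20.71429 / (1+0.056)^4 = 16.65767
Total PV = 5.35053 + 16.65767 = 22.00821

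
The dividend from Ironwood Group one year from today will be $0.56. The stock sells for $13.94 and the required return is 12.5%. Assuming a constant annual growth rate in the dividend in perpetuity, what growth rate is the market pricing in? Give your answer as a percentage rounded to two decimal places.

8.48%

P = D₁/(r−g) ⇒ g = r − D₁/P = 0.125 − $0.56/$13.94 = 0.084828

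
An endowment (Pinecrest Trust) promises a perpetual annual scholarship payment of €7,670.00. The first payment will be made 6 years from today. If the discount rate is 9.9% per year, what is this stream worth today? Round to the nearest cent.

Value at end of year 5: C / r = €7,670.00 / 0.099 = €77,474.7475
Discount to today: PV = €77,474.7475 / (1 + 0.099)^5 = €77,474.7475 / 1.603203 = €48,324.98

€48324.98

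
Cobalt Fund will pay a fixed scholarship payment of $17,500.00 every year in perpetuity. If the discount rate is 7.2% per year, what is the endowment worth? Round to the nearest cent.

$243055.56

Level perpetuity: PV = C / r = $17,500.00 / 0.072 = $243,055.56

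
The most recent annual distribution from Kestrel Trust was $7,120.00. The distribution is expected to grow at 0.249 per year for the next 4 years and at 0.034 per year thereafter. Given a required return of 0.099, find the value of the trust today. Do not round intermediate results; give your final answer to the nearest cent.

D_1 = 8892.88000
D_2 = 11107.20712
D_3 = 13872.90169
D_4 = 17327.25421
Terminal value at year 4: TV = D_4×(1+g_2)/(r−g_2) = 17916.38086/0.065 = 275636.62858
P_0 = D_1/(1+r)^1 + D_2/(1+r)^2 + D_3/(1+r)^3 + D_4/(1+r)^4 + TV/(1+r)^4
    = 8091.79254 + 9196.22282 + 10451.39427 + 11877.88121 + 188949.67948 = 228566.97032

$228566.97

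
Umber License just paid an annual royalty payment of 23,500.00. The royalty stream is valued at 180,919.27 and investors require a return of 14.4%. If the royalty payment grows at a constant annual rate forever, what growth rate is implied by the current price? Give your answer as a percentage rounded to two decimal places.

1.25%

P = D₀(1+g)/(r−g) ⇒ P(r−g) = D₀(1+g) ⇒ g(P+D₀) = P·r − D₀
g = (P·r − D₀)/(P + D₀) = (180,919.27×0.144 − 23,500.00) / (180,919.27 + 23,500.00) = 0.012486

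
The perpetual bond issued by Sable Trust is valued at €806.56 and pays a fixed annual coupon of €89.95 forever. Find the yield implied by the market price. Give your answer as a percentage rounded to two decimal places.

P = C/r ⇒ r = C/P = €89.95/€806.56 = 0.111523

11.15%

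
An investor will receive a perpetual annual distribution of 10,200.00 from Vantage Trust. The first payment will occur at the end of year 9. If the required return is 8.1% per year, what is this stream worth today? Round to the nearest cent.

Value at end of year 8: C / r = 10,200.00 / 0.081 = 125,925.9259
Discount to today: PV = 125,925.9259 / (1 + 0.081)^8 = 125,925.9259 / 1.864685 = 67,532.00

67532.00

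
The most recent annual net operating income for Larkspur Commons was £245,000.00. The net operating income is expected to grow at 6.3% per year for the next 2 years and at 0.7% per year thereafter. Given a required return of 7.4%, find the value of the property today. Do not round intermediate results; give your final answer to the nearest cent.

D_1 = 260435.00000
D_2 = 276842.40500
Terminal value at year 2: TV = D_2×(1+g_2)/(r−g_2) = 278780.30183/0.067 = 4160900.02739
P_0 = D_1/(1+r)^1 + D_2/(1+r)^2 + TV/(1+r)^2
    = 242490.68901 + 240007.07860 + 3607270.56947 = 4089768.33709

£4089768.34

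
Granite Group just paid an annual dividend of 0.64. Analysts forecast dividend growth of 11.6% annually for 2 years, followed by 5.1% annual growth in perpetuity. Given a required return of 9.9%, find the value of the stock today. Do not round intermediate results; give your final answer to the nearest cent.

15.76

D_1 = 0.71424
D_2 = 0.79709
Terminal value at year 2: TV = D_2×(1+g_2)/(r−g_2) = 0.83774/0.048 = 17.45299
P_0 = D_1/(1+r)^1 + D_2/(1+r)^2 + TV/(1+r)^2
    = 0.64990 + 0.65995 + 14.45022 = 15.76007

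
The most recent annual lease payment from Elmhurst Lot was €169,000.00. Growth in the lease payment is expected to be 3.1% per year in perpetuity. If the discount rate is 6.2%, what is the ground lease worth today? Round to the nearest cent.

€5620612.90

D₁ = D₀ × (1 + g) = €169,000.00 × 1.031 = €174,239.0000
Growing perpetuity: P = D₁ / (r − g) = €174,239.0000 / (0.062 − 0.031) = €5,620,612.90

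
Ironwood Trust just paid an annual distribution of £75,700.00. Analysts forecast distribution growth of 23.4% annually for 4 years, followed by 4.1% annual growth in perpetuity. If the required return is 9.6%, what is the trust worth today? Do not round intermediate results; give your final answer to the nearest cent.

D_1 = 93413.80000
D_2 = 115272.62920
D_3 = 142246.42443
D_4 = 175532.08775
Terminal value at year 4: TV = D_4×(1+g_2)/(r−g_2) = 182728.90335/0.055 = 3322343.69723
P_0 = D_1/(1+r)^1 + D_2/(1+r)^2 + D_3/(1+r)^3 + D_4/(1+r)^4 + TV/(1+r)^4
    = 85231.56934 + 95963.28154 + 108046.24947 + 121650.61300 + 2302514.32971 = 2713406.04307

£2713406.04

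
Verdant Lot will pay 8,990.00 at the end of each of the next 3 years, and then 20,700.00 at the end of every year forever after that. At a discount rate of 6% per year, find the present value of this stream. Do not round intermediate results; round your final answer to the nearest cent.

313699.03

PV of 3-year annuity: 8,990.00 × [1 − (1+0.06)^−3] / 0.06 = 24030.37743
Perpetuity value at year 3: 20,700.00 / 0.06 = 345000.00000
PV of perpetuity: 345000.00000 / (1+0.06)^3 = 289668.65265
Total PV = 24030.37743 + 289668.65265 = 313699.03007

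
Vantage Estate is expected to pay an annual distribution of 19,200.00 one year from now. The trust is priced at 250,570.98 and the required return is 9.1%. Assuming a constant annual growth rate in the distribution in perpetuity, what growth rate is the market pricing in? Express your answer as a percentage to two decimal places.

P = D₁/(r−g) ⇒ g = r − D₁/P = 0.091 − 19,200.00/250,570.98 = 0.014375

1.44%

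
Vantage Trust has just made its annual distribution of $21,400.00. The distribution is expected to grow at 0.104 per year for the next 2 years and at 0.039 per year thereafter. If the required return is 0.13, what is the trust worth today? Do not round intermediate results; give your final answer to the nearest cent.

D_1 = 23625.60000
D_2 = 26082.66240
Terminal value at year 2: TV = D_2×(1+g_2)/(r−g_2) = 27099.88623/0.091 = 297800.94762
P_0 = D_1/(1+r)^1 + D_2/(1+r)^2 + TV/(1+r)^2
    = 20907.61062 + 20426.55055 + 233221.82444 = 274555.98561

$274555.99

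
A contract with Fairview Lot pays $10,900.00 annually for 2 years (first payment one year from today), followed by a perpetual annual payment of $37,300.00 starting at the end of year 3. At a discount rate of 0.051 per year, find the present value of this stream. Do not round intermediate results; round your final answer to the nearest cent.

PV of 2-year annuity: $10,900.00 × [1 − (1+0.051)^−2] / 0.051 = 20238.89169
Perpetuity value at year 2: $37,300.00 / 0.051 = 731372.54902
PV of perpetuity: 731372.54902 / (1+0.051)^2 = 662114.69030
Total PV = 20238.89169 + 662114.69030 = 682353.58199

$682353.58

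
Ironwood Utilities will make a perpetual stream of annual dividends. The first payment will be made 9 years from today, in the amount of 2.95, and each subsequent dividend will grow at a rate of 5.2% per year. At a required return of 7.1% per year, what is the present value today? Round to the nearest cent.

Value at end of year 8: C₁ / (r − g) = 2.95 / (0.071 − 0.052) = 155.2632
Discount to today: PV = 155.2632 / (1 + 0.071)^8 = 155.2632 / 1.731075 = 89.69

89.69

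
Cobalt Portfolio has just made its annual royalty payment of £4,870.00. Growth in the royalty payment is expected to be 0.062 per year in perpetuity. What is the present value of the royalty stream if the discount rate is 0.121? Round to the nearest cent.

£87660.00

D₁ = D₀ × (1 + g) = £4,870.00 × 1.062 = £5,171.9400
Growing perpetuity: P = D₁ / (r − g) = £5,171.9400 / (0.121 − 0.062) = £87,660.00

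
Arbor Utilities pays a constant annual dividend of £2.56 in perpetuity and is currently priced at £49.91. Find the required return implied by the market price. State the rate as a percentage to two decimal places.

5.13%

P = C/r ⇒ r = C/P = £2.56/£49.91 = 0.051292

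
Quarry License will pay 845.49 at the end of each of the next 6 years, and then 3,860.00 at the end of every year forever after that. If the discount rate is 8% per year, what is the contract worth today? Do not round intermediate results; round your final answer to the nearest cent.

34314.28

PV of 6-year annuity: 845.49 × [1 − (1+0.08)^−6] / 0.08 = 3908.59853
Perpetuity value at year 6: 3,860.00 / 0.08 = 48250.00000
PV of perpetuity: 48250.00000 / (1+0.08)^6 = 30405.68450
Total PV = 3908.59853 + 30405.68450 = 34314.28302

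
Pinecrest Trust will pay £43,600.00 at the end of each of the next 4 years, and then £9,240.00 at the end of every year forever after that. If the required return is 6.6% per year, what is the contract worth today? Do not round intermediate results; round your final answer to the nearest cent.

£257443.31

PV of 4-year annuity: £43,600.00 × [1 − (1+0.066)^−4] / 0.066 = 149025.85166
Perpetuity value at year 4: £9,240.00 / 0.066 = 140000.00000
PV of perpetuity: 140000.00000 / (1+0.066)^4 = 108417.45713
Total PV = 149025.85166 + 108417.45713 = 257443.30878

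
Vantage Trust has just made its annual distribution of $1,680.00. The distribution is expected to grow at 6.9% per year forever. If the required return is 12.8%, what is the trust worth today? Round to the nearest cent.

$30439.32

D₁ = D₀ × (1 + g) = $1,680.00 × 1.069 = $1,795.9200
Growing perpetuity: P = D₁ / (r − g) = $1,795.9200 / (0.128 − 0.069) = $30,439.32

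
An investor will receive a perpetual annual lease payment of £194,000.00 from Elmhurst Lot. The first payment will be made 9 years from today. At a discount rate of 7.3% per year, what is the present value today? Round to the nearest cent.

Value at end of year 8: C / r = £194,000.00 / 0.073 = £2,657,534.2466
Discount to today: PV = £2,657,534.2466 / (1 + 0.073)^8 = £2,657,534.2466 / 1.757105 = £1,512,450.24

£1512450.24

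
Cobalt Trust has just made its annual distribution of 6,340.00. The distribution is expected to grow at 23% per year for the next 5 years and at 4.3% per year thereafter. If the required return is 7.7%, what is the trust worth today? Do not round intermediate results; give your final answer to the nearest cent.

D_1 = 7798.20000
D_2 = 9591.78600
D_3 = 11797.89678
D_4 = 14511.41304
D_5 = 17849.03804
Terminal value at year 5: TV = D_5×(1+g_2)/(r−g_2) = 18616.54667/0.034 = 547545.49042
P_0 = D_1/(1+r)^1 + D_2/(1+r)^2 + D_3/(1+r)^3 + D_4/(1+r)^4 + D_5/(1+r)^5 + TV/(1+r)^5
    = 7240.66852 + 8269.28717 + 9444.03270 + 10785.66409 + 12317.88935 + 377869.37038 = 425926.91222

425926.91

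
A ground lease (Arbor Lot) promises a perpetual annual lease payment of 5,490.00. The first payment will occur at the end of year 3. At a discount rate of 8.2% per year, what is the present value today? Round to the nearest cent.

Value at end of year 2: C / r = 5,490.00 / 0.082 = 66,951.2195
Discount to today: PV = 66,951.2195 / (1 + 0.082)^2 = 66,951.2195 / 1.170724 = 57,187.88

57187.88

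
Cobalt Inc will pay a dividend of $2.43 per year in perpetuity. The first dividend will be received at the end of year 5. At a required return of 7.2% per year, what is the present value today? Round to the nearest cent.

$25.56

Value at end of year 4: C / r = $2.43 / 0.072 = $33.7500
Discount to today: PV = $33.7500 / (1 + 0.072)^4 = $33.7500 / 1.320624 = $25.56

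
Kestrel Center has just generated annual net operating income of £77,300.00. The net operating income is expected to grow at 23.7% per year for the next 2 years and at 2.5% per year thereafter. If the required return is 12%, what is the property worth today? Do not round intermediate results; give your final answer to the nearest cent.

£1197048.62

D_1 = 95620.10000
D_2 = 118282.06370
Terminal value at year 2: TV = D_2×(1+g_2)/(r−g_2) = 121239.11529/0.095 = 1276201.21361
P_0 = D_1/(1+r)^1 + D_2/(1+r)^2 + TV/(1+r)^2
    = 85375.08929 + 94293.73701 + 1017379.79401 = 1197048.62030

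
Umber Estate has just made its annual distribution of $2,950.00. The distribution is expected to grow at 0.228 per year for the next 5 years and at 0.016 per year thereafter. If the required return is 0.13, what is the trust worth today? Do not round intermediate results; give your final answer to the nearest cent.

D_1 = 3622.60000
D_2 = 4448.55280
D_3 = 5462.82284
D_4 = 6708.34645
D_5 = 8237.84944
Terminal value at year 5: TV = D_5×(1+g_2)/(r−g_2) = 8369.65503/0.114 = 73418.02654
P_0 = D_1/(1+r)^1 + D_2/(1+r)^2 + D_3/(1+r)^3 + D_4/(1+r)^4 + D_5/(1+r)^5 + TV/(1+r)^5
    = 3205.84071 + 3483.86937 + 3786.01025 + 4114.35451 + 4471.17463 + 39848.36339 = 58909.61286

$58909.61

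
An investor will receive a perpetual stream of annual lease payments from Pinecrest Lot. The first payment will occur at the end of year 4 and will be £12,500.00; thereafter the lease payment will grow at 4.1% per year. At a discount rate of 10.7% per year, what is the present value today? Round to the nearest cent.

Value at end of year 3: C₁ / (r − g) = £12,500.00 / (0.107 − 0.041) = £189,393.9394
Discount to today: PV = £189,393.9394 / (1 + 0.107)^3 = £189,393.9394 / 1.356572 = £139,612.15

£139612.15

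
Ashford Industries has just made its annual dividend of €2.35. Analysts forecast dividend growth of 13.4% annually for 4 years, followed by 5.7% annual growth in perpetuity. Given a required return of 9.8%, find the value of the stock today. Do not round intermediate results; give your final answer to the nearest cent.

D_1 = 2.66490
D_2 = 3.02200
D_3 = 3.42694
D_4 = 3.88615
Terminal value at year 4: TV = D_4×(1+g_2)/(r−g_2) = 4.10767/0.041 = 100.18696
P_0 = D_1/(1+r)^1 + D_2/(1+r)^2 + D_3/(1+r)^3 + D_4/(1+r)^4 + TV/(1+r)^4
    = 2.42705 + 2.50662 + 2.58881 + 2.67369 + 68.92898 = 79.12515

€79.13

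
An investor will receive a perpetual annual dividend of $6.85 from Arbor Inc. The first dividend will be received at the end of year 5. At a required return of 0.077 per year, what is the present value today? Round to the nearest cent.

Value at end of year 4: C / r = $6.85 / 0.077 = $88.9610
Discount to today: PV = $88.9610 / (1 + 0.077)^4 = $88.9610 / 1.345435 = $66.12

$66.12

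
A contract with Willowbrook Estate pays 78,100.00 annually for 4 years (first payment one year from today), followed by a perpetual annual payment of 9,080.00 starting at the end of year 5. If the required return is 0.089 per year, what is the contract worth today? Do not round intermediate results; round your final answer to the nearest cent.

326119.62

PV of 4-year annuity: 78,100.00 × [1 − (1+0.089)^−4] / 0.089 = 253578.49337
Perpetuity value at year 4: 9,080.00 / 0.089 = 102022.47191
PV of perpetuity: 102022.47191 / (1+0.089)^4 = 72541.13107
Total PV = 253578.49337 + 72541.13107 = 326119.62444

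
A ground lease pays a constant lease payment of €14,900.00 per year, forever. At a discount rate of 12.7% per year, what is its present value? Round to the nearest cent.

Level perpetuity: PV = C / r = €14,900.00 / 0.127 = €117,322.83

€117322.83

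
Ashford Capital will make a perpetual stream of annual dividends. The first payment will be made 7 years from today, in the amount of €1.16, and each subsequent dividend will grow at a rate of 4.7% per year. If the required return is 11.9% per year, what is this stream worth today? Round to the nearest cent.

Value at end of year 6: C₁ / (r − g) = €1.16 / (0.119 − 0.047) = €16.1111
Discount to today: PV = €16.1111 / (1 + 0.119)^6 = €16.1111 / 1.963272 = €8.21

€8.21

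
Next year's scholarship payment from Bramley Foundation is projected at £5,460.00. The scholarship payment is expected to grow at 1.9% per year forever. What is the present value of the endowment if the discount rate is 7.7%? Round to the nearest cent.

£94137.93

Growing perpetuity: P = D₁ / (r − g) = £5,460.0000 / (0.077 − 0.019) = £94,137.93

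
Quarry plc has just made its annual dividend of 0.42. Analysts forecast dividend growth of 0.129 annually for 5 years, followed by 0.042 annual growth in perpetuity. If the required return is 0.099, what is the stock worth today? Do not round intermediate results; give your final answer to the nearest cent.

11.06

D_1 = 0.47418
D_2 = 0.53535
D_3 = 0.60441
D_4 = 0.68238
D_5 = 0.77040
Terminal value at year 5: TV = D_5×(1+g_2)/(r−g_2) = 0.80276/0.057 = 14.08354
P_0 = D_1/(1+r)^1 + D_2/(1+r)^2 + D_3/(1+r)^3 + D_4/(1+r)^4 + D_5/(1+r)^5 + TV/(1+r)^5
    = 0.43146 + 0.44324 + 0.45534 + 0.46777 + 0.48054 + 8.78463 = 11.06299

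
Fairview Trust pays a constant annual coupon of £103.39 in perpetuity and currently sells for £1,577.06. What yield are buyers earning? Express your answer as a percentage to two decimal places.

6.56%

P = C/r ⇒ r = C/P = £103.39/£1,577.06 = 0.065559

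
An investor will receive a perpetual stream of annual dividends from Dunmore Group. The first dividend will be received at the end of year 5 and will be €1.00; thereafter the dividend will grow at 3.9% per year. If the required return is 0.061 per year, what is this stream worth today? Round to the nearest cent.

€35.87

Value at end of year 4: C₁ / (r − g) = €1.00 / (0.061 − 0.039) = €45.4545
Discount to today: PV = €45.4545 / (1 + 0.061)^4 = €45.4545 / 1.267248 = €35.87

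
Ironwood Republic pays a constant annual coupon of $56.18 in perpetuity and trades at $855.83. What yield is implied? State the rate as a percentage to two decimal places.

6.56%

P = C/r ⇒ r = C/P = $56.18/$855.83 = 0.065644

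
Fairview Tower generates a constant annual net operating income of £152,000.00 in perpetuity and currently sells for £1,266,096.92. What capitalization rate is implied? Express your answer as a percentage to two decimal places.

12.01%

P = C/r ⇒ r = C/P = £152,000.00/£1,266,096.92 = 0.120054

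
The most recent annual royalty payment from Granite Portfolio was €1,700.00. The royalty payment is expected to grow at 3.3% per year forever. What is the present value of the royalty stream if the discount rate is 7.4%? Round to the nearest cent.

D₁ = D₀ × (1 + g) = €1,700.00 × 1.033 = €1,756.1000
Growing perpetuity: P = D₁ / (r − g) = €1,756.1000 / (0.074 − 0.033) = €42,831.71

€42831.71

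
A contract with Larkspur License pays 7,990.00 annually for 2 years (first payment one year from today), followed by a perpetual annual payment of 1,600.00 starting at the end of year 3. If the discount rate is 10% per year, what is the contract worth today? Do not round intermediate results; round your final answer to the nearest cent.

PV of 2-year annuity: 7,990.00 × [1 − (1+0.1)^−2] / 0.1 = 13866.94215
Perpetuity value at year 2: 1,600.00 / 0.1 = 16000.00000
PV of perpetuity: 16000.00000 / (1+0.1)^2 = 13223.14050
Total PV = 13866.94215 + 13223.14050 = 27090.08264

27090.08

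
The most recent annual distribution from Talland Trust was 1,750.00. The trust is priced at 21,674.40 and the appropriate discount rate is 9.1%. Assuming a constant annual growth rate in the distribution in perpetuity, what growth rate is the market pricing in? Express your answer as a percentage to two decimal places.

P = D₀(1+g)/(r−g) ⇒ P(r−g) = D₀(1+g) ⇒ g(P+D₀) = P·r − D₀
g = (P·r − D₀)/(P + D₀) = (21,674.40×0.091 − 1,750.00) / (21,674.40 + 1,750.00) = 0.009493

0.95%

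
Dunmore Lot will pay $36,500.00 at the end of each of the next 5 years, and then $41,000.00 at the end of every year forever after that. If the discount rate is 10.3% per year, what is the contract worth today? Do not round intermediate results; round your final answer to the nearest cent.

PV of 5-year annuity: $36,500.00 × [1 − (1+0.103)^−5] / 0.103 = 137309.79225
Perpetuity value at year 5: $41,000.00 / 0.103 = 398058.25243
PV of perpetuity: 398058.25243 / (1+0.103)^5 = 243819.85565
Total PV = 137309.79225 + 243819.85565 = 381129.64790

$381129.65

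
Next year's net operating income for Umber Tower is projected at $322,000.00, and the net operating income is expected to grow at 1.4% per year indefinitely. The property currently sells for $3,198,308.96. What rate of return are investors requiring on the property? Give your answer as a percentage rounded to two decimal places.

11.47%

P = D₁/(r − g) ⇒ r = D₁/P + g = $322,000.0000/$3,198,308.96 + 0.014 = 0.100678 + 0.014 = 0.114678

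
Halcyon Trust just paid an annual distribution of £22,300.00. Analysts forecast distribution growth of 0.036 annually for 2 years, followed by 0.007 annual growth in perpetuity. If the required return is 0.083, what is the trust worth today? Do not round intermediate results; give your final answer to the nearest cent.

D_1 = 23102.80000
D_2 = 23934.50080
Terminal value at year 2: TV = D_2×(1+g_2)/(r−g_2) = 24102.04231/0.076 = 317132.13560
P_0 = D_1/(1+r)^1 + D_2/(1+r)^2 + TV/(1+r)^2
    = 21332.22530 + 20406.45006 + 270385.46325 = 312124.13860

£312124.14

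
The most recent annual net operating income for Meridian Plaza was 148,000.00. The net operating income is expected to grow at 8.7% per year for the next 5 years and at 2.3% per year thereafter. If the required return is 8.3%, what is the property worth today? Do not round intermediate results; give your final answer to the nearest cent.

D_1 = 160876.00000
D_2 = 174872.21200
D_3 = 190086.09444
D_4 = 206623.58466
D_5 = 224599.83653
Terminal value at year 5: TV = D_5×(1+g_2)/(r−g_2) = 229765.63277/0.06 = 3829427.21277
P_0 = D_1/(1+r)^1 + D_2/(1+r)^2 + D_3/(1+r)^3 + D_4/(1+r)^4 + D_5/(1+r)^5 + TV/(1+r)^5
    = 148546.62973 + 149095.27841 + 149645.95349 + 150198.66246 + 150753.41283 + 2570345.68878 = 3318585.62570

3318585.63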